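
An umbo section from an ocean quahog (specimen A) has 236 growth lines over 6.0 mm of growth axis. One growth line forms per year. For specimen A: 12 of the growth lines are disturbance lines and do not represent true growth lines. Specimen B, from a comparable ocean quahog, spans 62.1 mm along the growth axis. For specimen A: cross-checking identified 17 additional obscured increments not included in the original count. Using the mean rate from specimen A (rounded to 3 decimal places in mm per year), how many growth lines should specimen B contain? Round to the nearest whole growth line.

Specimen A: after corrections the count is 236 − 12 + 17 = 241 growth lines.
A: 6.0 mm over 241 years gives 6.0 / 241 ≈ 0.025 mm per year.
For B, 62.1 / 0.025 = 2484.00 years ≈ 2484 growth lines.

2484 growth lines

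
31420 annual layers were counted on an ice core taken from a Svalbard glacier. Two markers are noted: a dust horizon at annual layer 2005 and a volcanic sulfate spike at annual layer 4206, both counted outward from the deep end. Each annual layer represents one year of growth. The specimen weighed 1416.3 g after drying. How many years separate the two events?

Separation: 4206 − 2005 = 2201 annual layers.
That is 2201 years at one annual layer per year.

2201 years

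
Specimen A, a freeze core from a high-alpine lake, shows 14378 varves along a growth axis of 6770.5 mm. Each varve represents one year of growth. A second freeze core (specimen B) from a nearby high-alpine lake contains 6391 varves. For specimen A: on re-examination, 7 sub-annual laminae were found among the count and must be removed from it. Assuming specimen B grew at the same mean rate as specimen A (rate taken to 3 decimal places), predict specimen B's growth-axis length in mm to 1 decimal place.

3010.2 mm

Specimen A: true varve count = 14378 − 7 = 14371.
A: Mean rate = 6770.5 mm / 14371 years ≈ 0.471 mm per year.
Length of B = 0.471 × 6391 = 3010.2 mm.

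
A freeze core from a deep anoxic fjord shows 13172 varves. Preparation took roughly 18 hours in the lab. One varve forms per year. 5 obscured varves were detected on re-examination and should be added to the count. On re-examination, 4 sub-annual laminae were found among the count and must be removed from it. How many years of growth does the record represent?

13173 yr

True varve count = 13172 − 4 + 5 = 13173.
One varve per year makes the duration 13173 years.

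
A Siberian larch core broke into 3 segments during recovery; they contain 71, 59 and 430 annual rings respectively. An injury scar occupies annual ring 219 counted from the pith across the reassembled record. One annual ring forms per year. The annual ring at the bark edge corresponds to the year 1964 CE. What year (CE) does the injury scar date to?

Total annual rings = 71 + 59 + 430 = 560.
560 − 219 = 341 annual rings lie beyond the injury scar toward the bark edge.
1964 − 341 = 1623 CE.

1623 CE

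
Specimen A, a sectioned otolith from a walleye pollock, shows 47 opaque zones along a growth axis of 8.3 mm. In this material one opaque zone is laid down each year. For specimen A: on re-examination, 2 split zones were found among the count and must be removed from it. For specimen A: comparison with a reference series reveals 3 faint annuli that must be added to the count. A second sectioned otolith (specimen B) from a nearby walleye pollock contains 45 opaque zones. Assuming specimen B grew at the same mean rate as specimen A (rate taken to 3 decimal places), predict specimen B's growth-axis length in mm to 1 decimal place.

7.8 mm

Specimen A: after corrections the count is 47 − 2 + 3 = 48 opaque zones.
A: Extension rate ≈ 8.3 / 48 = 0.173 mm per year.
Length of B = 0.173 × 45 = 7.8 mm.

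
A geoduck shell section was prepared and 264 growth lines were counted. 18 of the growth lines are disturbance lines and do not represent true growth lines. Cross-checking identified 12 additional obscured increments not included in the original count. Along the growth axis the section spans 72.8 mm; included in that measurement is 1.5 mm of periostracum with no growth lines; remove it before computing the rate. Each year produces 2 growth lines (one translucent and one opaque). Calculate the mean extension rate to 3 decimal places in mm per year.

Adjusted count: 264 − 18 + 12 = 258 growth lines.
With 2 growth lines per year, 258 / 2 = 129 years.
Removing the 1.5 mm offcut leaves 72.8 − 1.5 = 71.3 mm.
Mean rate = 71.3 mm / 129 years ≈ 0.553 mm per year.

0.553 mm per year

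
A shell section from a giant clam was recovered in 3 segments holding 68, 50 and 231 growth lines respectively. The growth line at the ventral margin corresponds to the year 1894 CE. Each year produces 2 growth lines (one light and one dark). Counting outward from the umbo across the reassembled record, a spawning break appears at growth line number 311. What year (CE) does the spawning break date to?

Total growth lines = 68 + 50 + 231 = 349.
349 − 311 = 38 growth lines lie beyond the spawning break toward the ventral margin.
Dividing by 2 growth lines per year: 38 / 2 = 19 years.
The growth line at the ventral margin is 1894 CE, so the spawning break dates to 1894 − 19 = 1875 CE.

1875 CE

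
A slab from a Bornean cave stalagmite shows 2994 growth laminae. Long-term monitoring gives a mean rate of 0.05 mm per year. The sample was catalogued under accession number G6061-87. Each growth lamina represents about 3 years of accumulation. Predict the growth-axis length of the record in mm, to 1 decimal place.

449.1 mm

Multiplying by 3 years per growth lamina: 2994 × 3 = 8982 years.
Length ≈ 0.05 × 8982 = 449.1 mm.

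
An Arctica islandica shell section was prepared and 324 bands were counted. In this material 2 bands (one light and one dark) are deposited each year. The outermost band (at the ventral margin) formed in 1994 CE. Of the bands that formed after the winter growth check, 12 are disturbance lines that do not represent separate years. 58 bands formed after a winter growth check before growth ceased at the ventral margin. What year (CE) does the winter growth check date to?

1971 CE

58 bands formed after the winter growth check.
58 − 12 false = 46 true bands after the winter growth check.
Dividing by 2 bands per year: 46 / 2 = 23 years.
1994 − 23 = 1971 CE.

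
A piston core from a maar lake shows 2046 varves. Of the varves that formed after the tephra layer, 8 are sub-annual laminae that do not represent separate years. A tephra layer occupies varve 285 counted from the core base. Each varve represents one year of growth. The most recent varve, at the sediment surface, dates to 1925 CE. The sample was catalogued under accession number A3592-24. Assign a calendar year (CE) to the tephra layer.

Between varve 285 and the sediment surface there are 2046 − 285 = 1761 varves.
1761 − 8 false = 1753 true varves after the tephra layer.
Counting back 1753 years from 1925 CE places the tephra layer in 1925 − 1753 = 172 CE.

172 CE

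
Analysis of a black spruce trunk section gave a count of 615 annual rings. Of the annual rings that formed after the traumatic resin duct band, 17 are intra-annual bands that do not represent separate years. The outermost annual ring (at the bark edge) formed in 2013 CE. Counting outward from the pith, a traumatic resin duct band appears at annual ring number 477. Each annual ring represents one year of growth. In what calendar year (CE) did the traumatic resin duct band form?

1892 CE

Between annual ring 477 and the bark edge there are 615 − 477 = 138 annual rings.
Excluding 17 false annual rings: 138 − 17 = 121.
Counting back 121 years from 2013 CE places the traumatic resin duct band in 2013 − 121 = 1892 CE.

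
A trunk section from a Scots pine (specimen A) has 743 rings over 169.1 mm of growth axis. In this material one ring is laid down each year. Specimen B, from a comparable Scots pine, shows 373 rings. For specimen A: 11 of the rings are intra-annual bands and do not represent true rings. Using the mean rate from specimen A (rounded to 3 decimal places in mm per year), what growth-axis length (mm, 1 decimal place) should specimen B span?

86.2 mm

Specimen A: correcting the raw count gives 743 − 11 = 732 true rings.
A: 169.1 mm over 732 years gives 169.1 / 732 ≈ 0.231 mm/year.
Length of B = 0.231 × 373 = 86.2 mm.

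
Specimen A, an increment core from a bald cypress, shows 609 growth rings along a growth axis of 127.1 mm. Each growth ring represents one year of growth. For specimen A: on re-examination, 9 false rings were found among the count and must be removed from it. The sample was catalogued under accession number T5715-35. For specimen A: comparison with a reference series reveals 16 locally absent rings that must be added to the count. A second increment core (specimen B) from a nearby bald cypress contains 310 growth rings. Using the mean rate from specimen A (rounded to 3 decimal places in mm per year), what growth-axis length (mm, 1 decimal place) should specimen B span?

63.9 mm

Specimen A: after corrections the count is 609 − 9 + 16 = 616 growth rings.
A: Extension rate ≈ 127.1 / 616 = 0.206 mm/year.
B's length ≈ 0.206 × 310 = 63.9 mm.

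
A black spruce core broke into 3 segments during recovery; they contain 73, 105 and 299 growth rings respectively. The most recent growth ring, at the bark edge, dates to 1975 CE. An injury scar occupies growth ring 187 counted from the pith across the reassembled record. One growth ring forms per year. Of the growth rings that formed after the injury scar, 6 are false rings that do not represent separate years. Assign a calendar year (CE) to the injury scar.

1691 CE

Total growth rings = 73 + 105 + 299 = 477.
477 − 187 = 290 growth rings lie beyond the injury scar toward the bark edge.
290 − 6 false = 284 true growth rings after the injury scar.
The growth ring at the bark edge is 1975 CE, so the injury scar dates to 1975 − 284 = 1691 CE.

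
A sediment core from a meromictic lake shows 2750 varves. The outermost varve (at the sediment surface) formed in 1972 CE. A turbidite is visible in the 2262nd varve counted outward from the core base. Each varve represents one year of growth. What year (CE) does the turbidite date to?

1484 CE

The turbidite sits at varve 2262 from the core base, so 2750 − 2262 = 488 varves formed after it.
Counting back 488 years from 1972 CE places the turbidite in 1972 − 488 = 1484 CE.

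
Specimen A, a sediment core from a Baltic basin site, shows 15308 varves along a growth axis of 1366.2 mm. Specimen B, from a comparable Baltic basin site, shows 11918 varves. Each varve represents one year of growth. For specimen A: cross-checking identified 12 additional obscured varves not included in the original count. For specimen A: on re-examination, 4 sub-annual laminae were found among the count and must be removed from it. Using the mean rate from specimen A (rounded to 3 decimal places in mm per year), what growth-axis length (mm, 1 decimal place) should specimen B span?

1060.7 mm

Specimen A: true varve count = 15308 − 4 + 12 = 15316.
A: 1366.2 mm over 15316 years gives 1366.2 / 15316 ≈ 0.089 mm/yr.
Length of B = 0.089 × 11918 = 1060.7 mm.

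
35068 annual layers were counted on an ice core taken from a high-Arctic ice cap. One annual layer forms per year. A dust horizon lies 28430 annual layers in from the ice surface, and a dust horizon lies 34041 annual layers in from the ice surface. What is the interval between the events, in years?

34041 − 28430 = 5611 annual layers lie between the two events.
One annual layer per year makes the interval 5611 years.

5611 years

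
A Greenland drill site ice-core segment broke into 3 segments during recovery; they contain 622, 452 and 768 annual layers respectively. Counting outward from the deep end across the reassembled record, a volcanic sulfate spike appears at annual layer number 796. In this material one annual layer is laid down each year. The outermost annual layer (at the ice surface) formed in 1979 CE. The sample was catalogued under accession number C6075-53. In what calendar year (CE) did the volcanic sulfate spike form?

Total annual layers = 622 + 452 + 768 = 1842.
1842 − 796 = 1046 annual layers lie beyond the volcanic sulfate spike toward the ice surface.
The annual layer at the ice surface is 1979 CE, so the volcanic sulfate spike dates to 1979 − 1046 = 933 CE.

933 CE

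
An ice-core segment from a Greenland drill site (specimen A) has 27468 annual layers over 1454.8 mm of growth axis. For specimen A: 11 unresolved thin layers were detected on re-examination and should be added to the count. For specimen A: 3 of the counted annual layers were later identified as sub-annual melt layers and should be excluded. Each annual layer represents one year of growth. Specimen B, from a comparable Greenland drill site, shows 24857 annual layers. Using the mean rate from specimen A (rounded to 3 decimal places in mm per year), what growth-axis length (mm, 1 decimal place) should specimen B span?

Specimen A: true annual layer count = 27468 − 3 + 11 = 27476.
A: 1454.8 mm over 27476 years gives 1454.8 / 27476 ≈ 0.053 mm/year.
Length of B = 0.053 × 24857 = 1317.4 mm.

1317.4 mm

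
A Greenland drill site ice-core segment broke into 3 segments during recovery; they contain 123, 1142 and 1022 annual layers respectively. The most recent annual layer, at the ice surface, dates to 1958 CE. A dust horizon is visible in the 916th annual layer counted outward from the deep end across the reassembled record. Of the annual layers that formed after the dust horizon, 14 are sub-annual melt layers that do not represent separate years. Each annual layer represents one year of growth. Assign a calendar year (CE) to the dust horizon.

601 CE

Total annual layers = 123 + 1142 + 1022 = 2287.
The dust horizon sits at annual layer 916 from the deep end, so 2287 − 916 = 1371 annual layers formed after it.
Excluding 14 false annual layers: 1371 − 14 = 1357.
1958 − 1357 = 601 CE.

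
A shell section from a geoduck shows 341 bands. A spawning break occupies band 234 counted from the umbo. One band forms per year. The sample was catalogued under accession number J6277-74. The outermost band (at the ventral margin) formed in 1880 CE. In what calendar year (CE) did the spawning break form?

Between band 234 and the ventral margin there are 341 − 234 = 107 bands.
The band at the ventral margin is 1880 CE, so the spawning break dates to 1880 − 107 = 1773 CE.

1773 CE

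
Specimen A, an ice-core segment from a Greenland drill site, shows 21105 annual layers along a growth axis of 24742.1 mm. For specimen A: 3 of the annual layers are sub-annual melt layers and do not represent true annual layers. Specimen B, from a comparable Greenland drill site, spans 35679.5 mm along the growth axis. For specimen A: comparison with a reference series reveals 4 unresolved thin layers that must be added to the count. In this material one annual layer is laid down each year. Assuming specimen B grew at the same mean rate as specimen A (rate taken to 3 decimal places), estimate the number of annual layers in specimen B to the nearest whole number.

30443 annual layers

Specimen A: adjusted count: 21105 − 3 + 4 = 21106 annual layers.
A: Mean rate = 24742.1 mm / 21106 years ≈ 1.172 mm/yr.
For B, 35679.5 / 1.172 = 30443.26 years ≈ 30443 annual layers.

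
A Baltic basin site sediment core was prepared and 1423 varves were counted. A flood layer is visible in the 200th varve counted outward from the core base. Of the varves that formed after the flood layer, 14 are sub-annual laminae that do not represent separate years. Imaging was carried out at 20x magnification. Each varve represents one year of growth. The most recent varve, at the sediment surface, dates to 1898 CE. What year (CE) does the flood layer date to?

Between varve 200 and the sediment surface there are 1423 − 200 = 1223 varves.
Removing the 14 false varves leaves 1223 − 14 = 1209 true varves beyond the flood layer.
Counting back 1209 years from 1898 CE places the flood layer in 1898 − 1209 = 689 CE.

689 CE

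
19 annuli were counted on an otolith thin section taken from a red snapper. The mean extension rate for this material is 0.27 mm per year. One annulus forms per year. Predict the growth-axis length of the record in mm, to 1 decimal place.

The record spans 19 years at 0.27 mm per year.
19 years at 0.27 mm/year gives 0.27 × 19 = 5.1 mm.

5.1 mm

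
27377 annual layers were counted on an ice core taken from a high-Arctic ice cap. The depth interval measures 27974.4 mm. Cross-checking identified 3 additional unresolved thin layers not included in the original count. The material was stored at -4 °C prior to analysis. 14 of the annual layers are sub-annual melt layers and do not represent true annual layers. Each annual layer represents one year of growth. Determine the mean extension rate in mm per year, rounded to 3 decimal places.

True annual layer count = 27377 − 14 + 3 = 27366.
27974.4 mm over 27366 years gives 27974.4 / 27366 ≈ 1.022 mm per year.

1.022 mm per year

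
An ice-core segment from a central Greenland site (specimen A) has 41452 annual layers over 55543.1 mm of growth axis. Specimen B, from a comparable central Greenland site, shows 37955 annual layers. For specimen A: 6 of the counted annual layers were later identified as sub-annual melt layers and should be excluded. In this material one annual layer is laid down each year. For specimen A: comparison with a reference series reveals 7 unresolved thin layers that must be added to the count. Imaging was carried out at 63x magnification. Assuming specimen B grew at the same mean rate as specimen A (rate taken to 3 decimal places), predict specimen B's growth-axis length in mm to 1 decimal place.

50859.7 mm

Specimen A: after corrections the count is 41452 − 6 + 7 = 41453 annual layers.
A: Extension rate ≈ 55543.1 / 41453 = 1.340 mm/year.
Length of B = 1.340 × 37955 = 50859.7 mm.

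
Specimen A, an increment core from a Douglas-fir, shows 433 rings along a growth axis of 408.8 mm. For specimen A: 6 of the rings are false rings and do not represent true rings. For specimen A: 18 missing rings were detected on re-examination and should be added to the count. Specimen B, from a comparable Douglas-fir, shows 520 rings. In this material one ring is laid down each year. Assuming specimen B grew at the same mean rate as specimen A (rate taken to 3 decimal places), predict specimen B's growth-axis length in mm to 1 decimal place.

477.9 mm

Specimen A: true ring count = 433 − 6 + 18 = 445.
A: Extension rate ≈ 408.8 / 445 = 0.919 mm per year.
Length of B = 0.919 × 520 = 477.9 mm.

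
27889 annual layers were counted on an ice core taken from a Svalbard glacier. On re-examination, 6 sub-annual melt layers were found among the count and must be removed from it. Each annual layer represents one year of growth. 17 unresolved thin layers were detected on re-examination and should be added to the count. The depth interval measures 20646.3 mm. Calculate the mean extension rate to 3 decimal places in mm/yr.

True annual layer count = 27889 − 6 + 17 = 27900.
Mean rate = 20646.3 mm / 27900 years ≈ 0.740 mm/yr.

0.740 mm/yr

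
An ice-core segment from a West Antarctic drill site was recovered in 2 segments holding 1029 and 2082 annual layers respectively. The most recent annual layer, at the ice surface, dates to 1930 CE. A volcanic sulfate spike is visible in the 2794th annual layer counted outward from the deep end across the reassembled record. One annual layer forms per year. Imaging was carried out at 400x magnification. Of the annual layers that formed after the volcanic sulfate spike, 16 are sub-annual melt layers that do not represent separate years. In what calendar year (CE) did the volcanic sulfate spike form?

1629 CE

Total annual layers = 1029 + 2082 = 3111.
3111 − 2794 = 317 annual layers lie beyond the volcanic sulfate spike toward the ice surface.
Excluding 16 false annual layers: 317 − 16 = 301.
Counting back 301 years from 1930 CE places the volcanic sulfate spike in 1930 − 301 = 1629 CE.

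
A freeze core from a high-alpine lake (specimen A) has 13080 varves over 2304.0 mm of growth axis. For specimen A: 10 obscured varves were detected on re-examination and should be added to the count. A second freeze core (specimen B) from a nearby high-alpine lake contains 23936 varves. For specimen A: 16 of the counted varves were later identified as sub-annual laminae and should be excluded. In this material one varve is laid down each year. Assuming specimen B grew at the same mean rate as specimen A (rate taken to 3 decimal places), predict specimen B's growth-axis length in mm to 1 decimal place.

4212.7 mm

Specimen A: true varve count = 13080 − 16 + 10 = 13074.
A: Mean rate = 2304.0 mm / 13074 years ≈ 0.176 mm/yr.
Length of B = 0.176 × 23936 = 4212.7 mm.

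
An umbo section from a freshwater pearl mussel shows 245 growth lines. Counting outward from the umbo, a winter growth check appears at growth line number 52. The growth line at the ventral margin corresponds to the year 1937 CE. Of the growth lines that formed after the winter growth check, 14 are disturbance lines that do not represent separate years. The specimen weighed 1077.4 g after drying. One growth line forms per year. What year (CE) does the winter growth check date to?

1758 CE

The winter growth check sits at growth line 52 from the umbo, so 245 − 52 = 193 growth lines formed after it.
Removing the 14 false growth lines leaves 193 − 14 = 179 true growth lines beyond the winter growth check.
1937 − 179 = 1758 CE.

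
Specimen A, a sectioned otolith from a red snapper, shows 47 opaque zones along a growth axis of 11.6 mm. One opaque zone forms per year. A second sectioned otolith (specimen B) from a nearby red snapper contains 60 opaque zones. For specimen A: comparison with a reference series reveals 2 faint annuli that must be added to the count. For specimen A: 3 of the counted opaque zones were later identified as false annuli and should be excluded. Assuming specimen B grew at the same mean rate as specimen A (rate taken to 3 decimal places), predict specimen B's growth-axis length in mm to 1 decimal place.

15.1 mm

Specimen A: true opaque zone count = 47 − 3 + 2 = 46.
A: Extension rate ≈ 11.6 / 46 = 0.252 mm/yr.
For B, 0.252 mm/year × 60 years = 15.1 mm.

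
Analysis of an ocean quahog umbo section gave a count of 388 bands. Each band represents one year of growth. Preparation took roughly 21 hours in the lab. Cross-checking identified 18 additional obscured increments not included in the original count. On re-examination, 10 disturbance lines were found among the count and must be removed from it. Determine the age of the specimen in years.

396 yr

Adjusted count: 388 − 10 + 18 = 396 bands.
With a one-to-one band periodicity this is 396 years.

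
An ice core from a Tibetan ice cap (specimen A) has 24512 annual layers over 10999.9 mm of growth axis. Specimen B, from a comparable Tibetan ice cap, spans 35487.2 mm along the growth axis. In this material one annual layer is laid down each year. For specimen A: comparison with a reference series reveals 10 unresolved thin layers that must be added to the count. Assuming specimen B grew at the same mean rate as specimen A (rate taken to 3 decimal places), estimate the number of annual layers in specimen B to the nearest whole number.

79036 annual layers

Specimen A: true annual layer count = 24512 + 10 = 24522.
A: 10999.9 mm over 24522 years gives 10999.9 / 24522 ≈ 0.449 mm/yr.
B spans 35487.2 / 0.449 = 79036.08 years ≈ 79036 annual layers.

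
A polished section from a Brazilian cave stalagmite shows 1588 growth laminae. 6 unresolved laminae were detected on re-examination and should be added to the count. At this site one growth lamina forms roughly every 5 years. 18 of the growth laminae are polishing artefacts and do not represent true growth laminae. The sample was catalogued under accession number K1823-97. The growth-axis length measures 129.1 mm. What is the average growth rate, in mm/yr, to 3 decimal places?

0.016 mm/yr

True growth lamina count = 1588 − 18 + 6 = 1576.
At 5 years per growth lamina, 1576 × 5 = 7880 years.
129.1 mm over 7880 years gives 129.1 / 7880 ≈ 0.016 mm/yr.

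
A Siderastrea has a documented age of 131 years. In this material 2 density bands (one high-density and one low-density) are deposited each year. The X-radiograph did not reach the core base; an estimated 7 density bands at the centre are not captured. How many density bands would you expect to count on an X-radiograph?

With 2 density bands per year, 131 years would produce 131 × 2 = 262 density bands.
262 − 7 missed = 255 density bands expected in the prepared section.

255 density bands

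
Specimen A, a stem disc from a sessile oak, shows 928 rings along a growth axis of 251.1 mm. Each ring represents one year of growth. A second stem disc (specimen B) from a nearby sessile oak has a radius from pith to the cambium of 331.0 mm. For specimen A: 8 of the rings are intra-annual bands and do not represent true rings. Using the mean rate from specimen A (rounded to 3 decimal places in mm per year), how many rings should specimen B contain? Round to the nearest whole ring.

Specimen A: correcting the raw count gives 928 − 8 = 920 true rings.
A: Extension rate ≈ 251.1 / 920 = 0.273 mm per year.
Specimen B: 331.0 mm / 0.273 mm per year = 1212.45 years ≈ 1212 rings.

1212 rings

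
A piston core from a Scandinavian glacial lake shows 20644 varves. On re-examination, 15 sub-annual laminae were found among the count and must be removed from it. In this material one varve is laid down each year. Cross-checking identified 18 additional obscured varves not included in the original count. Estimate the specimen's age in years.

Correcting the raw count gives 20644 − 15 + 18 = 20647 true varves.
At one varve per year, that is 20647 years.

20647 years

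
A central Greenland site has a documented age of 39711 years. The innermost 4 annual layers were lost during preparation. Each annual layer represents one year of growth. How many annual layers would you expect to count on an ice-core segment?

Expected annual layers over 39711 years: 39711.
39711 − 4 missed = 39707 annual layers expected in the prepared section.

39707 annual layers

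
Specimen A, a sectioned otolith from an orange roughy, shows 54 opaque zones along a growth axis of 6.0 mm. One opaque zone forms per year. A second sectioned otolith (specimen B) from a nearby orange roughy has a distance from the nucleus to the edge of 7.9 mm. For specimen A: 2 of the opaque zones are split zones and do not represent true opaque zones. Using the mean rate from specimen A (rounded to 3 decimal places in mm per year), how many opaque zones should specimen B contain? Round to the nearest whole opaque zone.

69 opaque zones

Specimen A: after corrections the count is 54 − 2 = 52 opaque zones.
A: Mean rate = 6.0 mm / 52 years ≈ 0.115 mm/yr.
Specimen B: 7.9 mm / 0.115 mm per year = 68.70 years ≈ 69 opaque zones.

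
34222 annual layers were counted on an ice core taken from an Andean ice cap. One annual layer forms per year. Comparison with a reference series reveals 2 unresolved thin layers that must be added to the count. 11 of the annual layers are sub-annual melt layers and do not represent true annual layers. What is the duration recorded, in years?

34213 years

True annual layer count = 34222 − 11 + 2 = 34213.
One annual layer per year makes the duration 34213 years.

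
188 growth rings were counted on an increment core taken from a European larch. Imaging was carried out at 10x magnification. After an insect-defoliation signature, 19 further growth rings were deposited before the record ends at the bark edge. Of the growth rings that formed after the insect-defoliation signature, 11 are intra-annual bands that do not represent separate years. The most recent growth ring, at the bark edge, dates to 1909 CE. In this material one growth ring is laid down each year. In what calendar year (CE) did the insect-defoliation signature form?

There are 19 growth rings younger than the insect-defoliation signature.
Removing the 11 false growth rings leaves 19 − 11 = 8 true growth rings beyond the insect-defoliation signature.
The growth ring at the bark edge is 1909 CE, so the insect-defoliation signature dates to 1909 − 8 = 1901 CE.

1901 CE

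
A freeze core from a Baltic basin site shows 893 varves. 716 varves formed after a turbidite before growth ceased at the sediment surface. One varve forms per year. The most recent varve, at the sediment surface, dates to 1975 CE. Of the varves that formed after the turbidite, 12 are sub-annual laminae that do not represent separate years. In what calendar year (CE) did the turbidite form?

716 varves formed after the turbidite.
Removing the 12 false varves leaves 716 − 12 = 704 true varves beyond the turbidite.
The varve at the sediment surface is 1975 CE, so the turbidite dates to 1975 − 704 = 1271 CE.

1271 CE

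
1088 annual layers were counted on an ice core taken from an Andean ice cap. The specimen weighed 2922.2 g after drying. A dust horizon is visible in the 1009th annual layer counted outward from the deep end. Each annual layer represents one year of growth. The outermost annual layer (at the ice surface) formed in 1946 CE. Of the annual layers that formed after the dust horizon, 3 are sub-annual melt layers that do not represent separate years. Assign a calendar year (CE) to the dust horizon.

1088 − 1009 = 79 annual layers lie beyond the dust horizon toward the ice surface.
Excluding 3 false annual layers: 79 − 3 = 76.
Counting back 76 years from 1946 CE places the dust horizon in 1946 − 76 = 1870 CE.

1870 CE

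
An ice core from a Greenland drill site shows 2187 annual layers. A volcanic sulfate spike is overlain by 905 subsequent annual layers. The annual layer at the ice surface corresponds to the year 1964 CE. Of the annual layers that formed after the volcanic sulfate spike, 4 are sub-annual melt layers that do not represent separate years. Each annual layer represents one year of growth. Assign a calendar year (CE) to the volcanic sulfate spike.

905 annual layers formed after the volcanic sulfate spike.
Removing the 4 false annual layers leaves 905 − 4 = 901 true annual layers beyond the volcanic sulfate spike.
Counting back 901 years from 1964 CE places the volcanic sulfate spike in 1964 − 901 = 1063 CE.

1063 CE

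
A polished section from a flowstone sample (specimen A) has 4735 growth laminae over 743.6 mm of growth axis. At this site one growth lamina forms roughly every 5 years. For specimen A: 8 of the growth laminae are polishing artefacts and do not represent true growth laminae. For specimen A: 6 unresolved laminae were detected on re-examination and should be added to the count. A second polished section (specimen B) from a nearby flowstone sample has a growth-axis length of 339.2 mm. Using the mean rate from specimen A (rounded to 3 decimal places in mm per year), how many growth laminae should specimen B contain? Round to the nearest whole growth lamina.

2188 growth laminae

Specimen A: adjusted count: 4735 − 8 + 6 = 4733 growth laminae.
Specimen A: multiplying by 5 years per growth lamina: 4733 × 5 = 23665 years.
A: 743.6 mm over 23665 years gives 743.6 / 23665 ≈ 0.031 mm/year.
For B, 339.2 / 0.031 = 10941.94 years; at 5 years per growth lamina that is 10941.94 / 5 ≈ 2188 growth laminae.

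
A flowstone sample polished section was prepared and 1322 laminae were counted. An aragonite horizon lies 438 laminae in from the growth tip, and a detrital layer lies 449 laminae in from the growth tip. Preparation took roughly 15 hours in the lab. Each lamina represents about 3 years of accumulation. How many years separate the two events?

The two markers are separated by 449 − 438 = 11 laminae.
At 3 years per lamina, 11 × 3 = 33 years.

33 yr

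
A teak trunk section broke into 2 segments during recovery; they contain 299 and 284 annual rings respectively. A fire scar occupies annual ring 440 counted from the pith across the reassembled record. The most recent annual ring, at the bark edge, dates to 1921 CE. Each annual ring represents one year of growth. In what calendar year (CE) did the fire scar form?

Total annual rings = 299 + 284 = 583.
The fire scar sits at annual ring 440 from the pith, so 583 − 440 = 143 annual rings formed after it.
Counting back 143 years from 1921 CE places the fire scar in 1921 − 143 = 1778 CE.

1778 CE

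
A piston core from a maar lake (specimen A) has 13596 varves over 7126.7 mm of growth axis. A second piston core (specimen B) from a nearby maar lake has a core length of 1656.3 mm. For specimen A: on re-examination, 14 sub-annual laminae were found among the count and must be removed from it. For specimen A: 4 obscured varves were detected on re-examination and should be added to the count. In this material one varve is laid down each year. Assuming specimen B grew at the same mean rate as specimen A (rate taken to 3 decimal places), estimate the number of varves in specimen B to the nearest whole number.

Specimen A: correcting the raw count gives 13596 − 14 + 4 = 13586 true varves.
A: Mean rate = 7126.7 mm / 13586 years ≈ 0.525 mm per year.
Specimen B: 1656.3 mm / 0.525 mm per year = 3154.86 years ≈ 3155 varves.

3155 varves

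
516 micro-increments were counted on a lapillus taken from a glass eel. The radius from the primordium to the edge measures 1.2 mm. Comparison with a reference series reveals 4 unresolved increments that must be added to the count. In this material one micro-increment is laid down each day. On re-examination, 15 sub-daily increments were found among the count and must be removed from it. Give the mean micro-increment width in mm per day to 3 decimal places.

0.002 mm per day

Correcting the raw count gives 516 − 15 + 4 = 505 true micro-increments.
Mean rate = 1.2 mm / 505 days ≈ 0.002 mm per day.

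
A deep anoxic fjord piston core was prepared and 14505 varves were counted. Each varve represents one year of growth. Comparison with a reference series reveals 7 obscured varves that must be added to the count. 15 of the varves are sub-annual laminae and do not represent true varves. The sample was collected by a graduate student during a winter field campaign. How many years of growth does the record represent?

14497 yr

After corrections the count is 14505 − 15 + 7 = 14497 varves.
With a one-to-one varve periodicity this is 14497 years.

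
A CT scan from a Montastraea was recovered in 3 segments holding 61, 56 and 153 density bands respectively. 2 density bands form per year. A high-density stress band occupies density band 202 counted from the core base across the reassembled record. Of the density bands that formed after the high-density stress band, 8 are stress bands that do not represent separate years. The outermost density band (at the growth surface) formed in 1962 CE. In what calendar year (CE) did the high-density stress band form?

Total density bands = 61 + 56 + 153 = 270.
Between density band 202 and the growth surface there are 270 − 202 = 68 density bands.
Removing the 8 false density bands leaves 68 − 8 = 60 true density bands beyond the high-density stress band.
With 2 density bands per year, 60 / 2 = 30 years.
Counting back 30 years from 1962 CE places the high-density stress band in 1962 − 30 = 1932 CE.

1932 CE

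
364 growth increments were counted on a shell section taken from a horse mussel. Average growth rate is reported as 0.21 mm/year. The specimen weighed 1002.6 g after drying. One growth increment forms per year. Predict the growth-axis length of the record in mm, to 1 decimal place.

The record spans 364 years at 0.21 mm per year.
Predicted length = 0.21 mm/year × 364 years = 76.4 mm.

76.4 mm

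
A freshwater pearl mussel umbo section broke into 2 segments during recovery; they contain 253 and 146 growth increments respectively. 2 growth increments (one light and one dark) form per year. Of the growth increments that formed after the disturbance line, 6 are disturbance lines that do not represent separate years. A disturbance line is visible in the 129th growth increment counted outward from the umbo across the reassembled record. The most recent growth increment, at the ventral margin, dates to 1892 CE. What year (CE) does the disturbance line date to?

Total growth increments = 253 + 146 = 399.
Between growth increment 129 and the ventral margin there are 399 − 129 = 270 growth increments.
270 − 6 false = 264 true growth increments after the disturbance line.
Dividing by 2 growth increments per year: 264 / 2 = 132 years.
Counting back 132 years from 1892 CE places the disturbance line in 1892 − 132 = 1760 CE.

1760 CE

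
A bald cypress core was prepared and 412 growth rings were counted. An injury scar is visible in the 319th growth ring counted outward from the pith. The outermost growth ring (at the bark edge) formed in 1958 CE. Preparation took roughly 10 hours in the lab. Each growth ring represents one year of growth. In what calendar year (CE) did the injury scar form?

412 − 319 = 93 growth rings lie beyond the injury scar toward the bark edge.
The growth ring at the bark edge is 1958 CE, so the injury scar dates to 1958 − 93 = 1865 CE.

1865 CE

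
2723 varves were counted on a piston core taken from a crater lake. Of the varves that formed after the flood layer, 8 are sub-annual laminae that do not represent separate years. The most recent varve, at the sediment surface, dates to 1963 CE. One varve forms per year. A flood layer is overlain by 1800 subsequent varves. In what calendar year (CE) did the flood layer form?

171 CE

There are 1800 varves younger than the flood layer.
Removing the 8 false varves leaves 1800 − 8 = 1792 true varves beyond the flood layer.
Counting back 1792 years from 1963 CE places the flood layer in 1963 − 1792 = 171 CE.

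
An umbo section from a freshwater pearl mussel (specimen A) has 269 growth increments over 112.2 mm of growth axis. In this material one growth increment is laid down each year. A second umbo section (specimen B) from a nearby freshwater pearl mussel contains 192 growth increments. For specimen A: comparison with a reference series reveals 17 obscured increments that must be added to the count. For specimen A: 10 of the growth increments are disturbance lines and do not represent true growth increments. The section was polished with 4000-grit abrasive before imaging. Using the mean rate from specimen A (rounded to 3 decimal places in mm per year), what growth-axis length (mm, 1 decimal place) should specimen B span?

78.1 mm

Specimen A: after corrections the count is 269 − 10 + 17 = 276 growth increments.
A: Extension rate ≈ 112.2 / 276 = 0.407 mm per year.
B's length ≈ 0.407 × 192 = 78.1 mm.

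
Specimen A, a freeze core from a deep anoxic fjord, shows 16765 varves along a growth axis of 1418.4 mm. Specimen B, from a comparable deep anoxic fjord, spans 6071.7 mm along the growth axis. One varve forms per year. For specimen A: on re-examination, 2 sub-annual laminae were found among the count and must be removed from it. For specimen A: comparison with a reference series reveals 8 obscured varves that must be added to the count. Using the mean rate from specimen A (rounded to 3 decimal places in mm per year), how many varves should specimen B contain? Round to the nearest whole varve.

Specimen A: correcting the raw count gives 16765 − 2 + 8 = 16771 true varves.
A: 1418.4 mm over 16771 years gives 1418.4 / 16771 ≈ 0.085 mm/year.
For B, 6071.7 / 0.085 = 71431.76 years ≈ 71432 varves.

71432 varves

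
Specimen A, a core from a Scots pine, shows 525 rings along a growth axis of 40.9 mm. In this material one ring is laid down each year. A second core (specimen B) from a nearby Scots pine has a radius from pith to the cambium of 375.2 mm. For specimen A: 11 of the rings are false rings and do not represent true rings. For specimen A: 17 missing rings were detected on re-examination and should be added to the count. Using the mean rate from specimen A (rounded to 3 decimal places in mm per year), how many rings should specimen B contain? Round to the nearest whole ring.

Specimen A: true ring count = 525 − 11 + 17 = 531.
A: Mean rate = 40.9 mm / 531 years ≈ 0.077 mm/year.
For B, 375.2 / 0.077 = 4872.73 years ≈ 4873 rings.

4873 rings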